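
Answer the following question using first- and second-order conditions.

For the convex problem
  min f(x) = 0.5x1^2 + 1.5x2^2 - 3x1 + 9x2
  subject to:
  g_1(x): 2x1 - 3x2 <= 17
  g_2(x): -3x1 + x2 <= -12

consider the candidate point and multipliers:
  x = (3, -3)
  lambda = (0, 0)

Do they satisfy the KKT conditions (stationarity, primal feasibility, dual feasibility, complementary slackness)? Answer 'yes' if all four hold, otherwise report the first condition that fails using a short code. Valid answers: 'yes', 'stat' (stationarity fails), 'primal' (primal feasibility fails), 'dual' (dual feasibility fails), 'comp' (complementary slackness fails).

Gradient of f: grad f(x) = Q x + c = (0, 0)
Constraint values g_i(x) = a_i^T x - b_i:
  g_1((3, -3)) = -2
  g_2((3, -3)) = 0
Stationarity residual: grad f(x) + sum_i lambda_i a_i = (0, 0)
  -> stationarity OK
Primal feasibility (all g_i <= 0): OK
Dual feasibility (all lambda_i >= 0): OK
Complementary slackness (lambda_i * g_i(x) = 0 for all i): OK

Verdict: yes, KKT holds.

yes


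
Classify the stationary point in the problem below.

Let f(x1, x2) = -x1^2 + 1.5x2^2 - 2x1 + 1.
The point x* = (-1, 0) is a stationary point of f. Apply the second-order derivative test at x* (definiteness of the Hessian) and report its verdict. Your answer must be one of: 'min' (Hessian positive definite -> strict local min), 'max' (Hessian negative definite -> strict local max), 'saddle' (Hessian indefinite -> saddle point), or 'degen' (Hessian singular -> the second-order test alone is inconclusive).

Compute the Hessian H = grad^2 f:
  H = [[-2, 0], [0, 3]]
Verify stationarity: grad f(x*) = H x* + g = (0, 0).
Eigenvalues of H: -2, 3.
Eigenvalues have mixed signs, so H is indefinite -> x* is a saddle point.

saddle


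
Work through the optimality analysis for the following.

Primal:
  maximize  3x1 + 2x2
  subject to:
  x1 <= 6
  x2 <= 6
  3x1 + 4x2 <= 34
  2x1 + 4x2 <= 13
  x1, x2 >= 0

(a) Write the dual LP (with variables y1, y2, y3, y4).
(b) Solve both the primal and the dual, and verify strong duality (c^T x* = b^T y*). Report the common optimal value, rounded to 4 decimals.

The standard primal-dual pair for 'max c^T x s.t. A x <= b, x >= 0' is:
  Dual:  min b^T y  s.t.  A^T y >= c,  y >= 0.

So the dual LP is:
  minimize  6y1 + 6y2 + 34y3 + 13y4
  subject to:
    y1 + 3y3 + 2y4 >= 3
    y2 + 4y3 + 4y4 >= 2
    y1, y2, y3, y4 >= 0

Solving the primal: x* = (6, 0.25).
  primal value c^T x* = 18.5.
Solving the dual: y* = (2, 0, 0, 0.5).
  dual value b^T y* = 18.5.
Strong duality: c^T x* = b^T y*. Confirmed.

18.5


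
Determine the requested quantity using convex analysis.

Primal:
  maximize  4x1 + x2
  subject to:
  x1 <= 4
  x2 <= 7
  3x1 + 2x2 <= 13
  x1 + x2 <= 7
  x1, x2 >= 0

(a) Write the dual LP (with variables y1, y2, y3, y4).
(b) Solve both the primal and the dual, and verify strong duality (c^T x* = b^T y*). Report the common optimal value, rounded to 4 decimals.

The standard primal-dual pair for 'max c^T x s.t. A x <= b, x >= 0' is:
  Dual:  min b^T y  s.t.  A^T y >= c,  y >= 0.

So the dual LP is:
  minimize  4y1 + 7y2 + 13y3 + 7y4
  subject to:
    y1 + 3y3 + y4 >= 4
    y2 + 2y3 + y4 >= 1
    y1, y2, y3, y4 >= 0

Solving the primal: x* = (4, 0.5).
  primal value c^T x* = 16.5.
Solving the dual: y* = (2.5, 0, 0.5, 0).
  dual value b^T y* = 16.5.
Strong duality: c^T x* = b^T y*. Confirmed.

16.5


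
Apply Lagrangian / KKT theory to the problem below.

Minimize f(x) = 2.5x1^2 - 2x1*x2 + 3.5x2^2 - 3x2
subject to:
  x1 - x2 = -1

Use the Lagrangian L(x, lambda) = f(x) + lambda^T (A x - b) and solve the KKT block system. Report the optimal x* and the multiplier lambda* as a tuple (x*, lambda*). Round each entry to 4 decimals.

Form the Lagrangian:
  L(x, lambda) = (1/2) x^T Q x + c^T x + lambda^T (A x - b)
Stationarity (grad_x L = 0): Q x + c + A^T lambda = 0.
Primal feasibility: A x = b.

This gives the KKT block system:
  [ Q   A^T ] [ x     ]   [-c ]
  [ A    0  ] [ lambda ] = [ b ]

Solving the linear system:
  x*      = (-0.25, 0.75)
  lambda* = (2.75)
  f(x*)   = 0.25

x* = (-0.25, 0.75), lambda* = (2.75)


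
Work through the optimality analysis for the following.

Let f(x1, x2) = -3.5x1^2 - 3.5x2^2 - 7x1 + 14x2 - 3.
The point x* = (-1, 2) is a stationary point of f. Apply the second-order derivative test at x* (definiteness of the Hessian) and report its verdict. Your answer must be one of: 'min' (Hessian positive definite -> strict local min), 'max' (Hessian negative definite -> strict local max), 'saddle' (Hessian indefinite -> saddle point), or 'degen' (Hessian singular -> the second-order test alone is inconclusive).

Compute the Hessian H = grad^2 f:
  H = [[-7, 0], [0, -7]]
Verify stationarity: grad f(x*) = H x* + g = (0, 0).
Eigenvalues of H: -7, -7.
Both eigenvalues < 0, so H is negative definite -> x* is a strict local max.

max


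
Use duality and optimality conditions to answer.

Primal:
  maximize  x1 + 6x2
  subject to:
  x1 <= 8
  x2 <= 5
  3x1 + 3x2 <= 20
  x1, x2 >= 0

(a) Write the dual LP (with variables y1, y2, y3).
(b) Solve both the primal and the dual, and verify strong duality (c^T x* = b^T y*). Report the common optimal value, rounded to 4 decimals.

The standard primal-dual pair for 'max c^T x s.t. A x <= b, x >= 0' is:
  Dual:  min b^T y  s.t.  A^T y >= c,  y >= 0.

So the dual LP is:
  minimize  8y1 + 5y2 + 20y3
  subject to:
    y1 + 3y3 >= 1
    y2 + 3y3 >= 6
    y1, y2, y3 >= 0

Solving the primal: x* = (1.6667, 5).
  primal value c^T x* = 31.6667.
Solving the dual: y* = (0, 5, 0.3333).
  dual value b^T y* = 31.6667.
Strong duality: c^T x* = b^T y*. Confirmed.

31.6667


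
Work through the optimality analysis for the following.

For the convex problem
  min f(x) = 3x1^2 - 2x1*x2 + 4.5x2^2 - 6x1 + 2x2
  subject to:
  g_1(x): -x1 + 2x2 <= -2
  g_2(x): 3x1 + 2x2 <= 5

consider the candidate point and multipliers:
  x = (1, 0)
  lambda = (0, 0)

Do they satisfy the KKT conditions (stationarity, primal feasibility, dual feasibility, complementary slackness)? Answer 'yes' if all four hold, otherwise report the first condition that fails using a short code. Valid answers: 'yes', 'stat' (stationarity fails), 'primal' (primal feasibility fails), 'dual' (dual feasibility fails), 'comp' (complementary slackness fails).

Gradient of f: grad f(x) = Q x + c = (0, 0)
Constraint values g_i(x) = a_i^T x - b_i:
  g_1((1, 0)) = 1
  g_2((1, 0)) = -2
Stationarity residual: grad f(x) + sum_i lambda_i a_i = (0, 0)
  -> stationarity OK
Primal feasibility (all g_i <= 0): FAILS
Dual feasibility (all lambda_i >= 0): OK
Complementary slackness (lambda_i * g_i(x) = 0 for all i): OK

Verdict: the first failing condition is primal_feasibility -> primal.

primal


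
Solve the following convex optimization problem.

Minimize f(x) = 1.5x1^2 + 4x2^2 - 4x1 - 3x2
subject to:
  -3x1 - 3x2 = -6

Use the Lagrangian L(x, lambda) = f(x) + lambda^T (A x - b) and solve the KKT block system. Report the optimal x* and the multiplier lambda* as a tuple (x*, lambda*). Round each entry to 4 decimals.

Form the Lagrangian:
  L(x, lambda) = (1/2) x^T Q x + c^T x + lambda^T (A x - b)
Stationarity (grad_x L = 0): Q x + c + A^T lambda = 0.
Primal feasibility: A x = b.

This gives the KKT block system:
  [ Q   A^T ] [ x     ]   [-c ]
  [ A    0  ] [ lambda ] = [ b ]

Solving the linear system:
  x*      = (1.5455, 0.4545)
  lambda* = (0.2121)
  f(x*)   = -3.1364

x* = (1.5455, 0.4545), lambda* = (0.2121)


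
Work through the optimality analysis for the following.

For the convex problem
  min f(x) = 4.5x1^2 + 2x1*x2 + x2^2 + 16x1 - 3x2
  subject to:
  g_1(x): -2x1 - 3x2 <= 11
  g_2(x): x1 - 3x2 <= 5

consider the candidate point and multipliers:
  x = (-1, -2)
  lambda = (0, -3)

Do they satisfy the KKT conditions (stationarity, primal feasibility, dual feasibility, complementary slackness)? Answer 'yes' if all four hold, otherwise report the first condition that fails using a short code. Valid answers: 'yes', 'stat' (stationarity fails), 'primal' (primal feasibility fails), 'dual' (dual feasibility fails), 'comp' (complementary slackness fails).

Gradient of f: grad f(x) = Q x + c = (3, -9)
Constraint values g_i(x) = a_i^T x - b_i:
  g_1((-1, -2)) = -3
  g_2((-1, -2)) = 0
Stationarity residual: grad f(x) + sum_i lambda_i a_i = (0, 0)
  -> stationarity OK
Primal feasibility (all g_i <= 0): OK
Dual feasibility (all lambda_i >= 0): FAILS
Complementary slackness (lambda_i * g_i(x) = 0 for all i): OK

Verdict: the first failing condition is dual_feasibility -> dual.

dual


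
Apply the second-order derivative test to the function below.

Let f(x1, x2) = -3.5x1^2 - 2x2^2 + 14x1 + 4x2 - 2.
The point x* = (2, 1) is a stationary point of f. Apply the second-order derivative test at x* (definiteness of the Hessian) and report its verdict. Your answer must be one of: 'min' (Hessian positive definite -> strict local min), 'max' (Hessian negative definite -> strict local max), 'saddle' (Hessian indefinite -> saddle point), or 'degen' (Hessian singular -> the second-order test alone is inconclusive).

Compute the Hessian H = grad^2 f:
  H = [[-7, 0], [0, -4]]
Verify stationarity: grad f(x*) = H x* + g = (0, 0).
Eigenvalues of H: -7, -4.
Both eigenvalues < 0, so H is negative definite -> x* is a strict local max.

max


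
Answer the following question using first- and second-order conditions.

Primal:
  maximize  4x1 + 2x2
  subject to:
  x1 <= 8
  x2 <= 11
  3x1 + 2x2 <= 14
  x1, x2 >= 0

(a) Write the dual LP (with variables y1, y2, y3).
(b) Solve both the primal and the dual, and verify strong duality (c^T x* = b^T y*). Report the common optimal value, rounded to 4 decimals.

The standard primal-dual pair for 'max c^T x s.t. A x <= b, x >= 0' is:
  Dual:  min b^T y  s.t.  A^T y >= c,  y >= 0.

So the dual LP is:
  minimize  8y1 + 11y2 + 14y3
  subject to:
    y1 + 3y3 >= 4
    y2 + 2y3 >= 2
    y1, y2, y3 >= 0

Solving the primal: x* = (4.6667, 0).
  primal value c^T x* = 18.6667.
Solving the dual: y* = (0, 0, 1.3333).
  dual value b^T y* = 18.6667.
Strong duality: c^T x* = b^T y*. Confirmed.

18.6667


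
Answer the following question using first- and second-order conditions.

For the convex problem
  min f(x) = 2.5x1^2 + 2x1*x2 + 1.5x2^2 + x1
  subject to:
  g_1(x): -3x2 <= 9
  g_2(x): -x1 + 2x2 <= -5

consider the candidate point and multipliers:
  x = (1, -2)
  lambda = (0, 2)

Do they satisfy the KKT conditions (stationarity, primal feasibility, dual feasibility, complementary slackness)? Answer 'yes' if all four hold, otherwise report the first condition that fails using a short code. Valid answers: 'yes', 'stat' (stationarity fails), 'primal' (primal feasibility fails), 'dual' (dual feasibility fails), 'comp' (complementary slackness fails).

Gradient of f: grad f(x) = Q x + c = (2, -4)
Constraint values g_i(x) = a_i^T x - b_i:
  g_1((1, -2)) = -3
  g_2((1, -2)) = 0
Stationarity residual: grad f(x) + sum_i lambda_i a_i = (0, 0)
  -> stationarity OK
Primal feasibility (all g_i <= 0): OK
Dual feasibility (all lambda_i >= 0): OK
Complementary slackness (lambda_i * g_i(x) = 0 for all i): OK

Verdict: yes, KKT holds.

yes


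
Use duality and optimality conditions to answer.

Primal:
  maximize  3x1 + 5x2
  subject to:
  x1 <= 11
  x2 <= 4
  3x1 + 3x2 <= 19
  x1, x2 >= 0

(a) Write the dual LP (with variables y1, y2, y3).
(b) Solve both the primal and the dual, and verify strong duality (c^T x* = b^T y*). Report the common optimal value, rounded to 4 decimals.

The standard primal-dual pair for 'max c^T x s.t. A x <= b, x >= 0' is:
  Dual:  min b^T y  s.t.  A^T y >= c,  y >= 0.

So the dual LP is:
  minimize  11y1 + 4y2 + 19y3
  subject to:
    y1 + 3y3 >= 3
    y2 + 3y3 >= 5
    y1, y2, y3 >= 0

Solving the primal: x* = (2.3333, 4).
  primal value c^T x* = 27.
Solving the dual: y* = (0, 2, 1).
  dual value b^T y* = 27.
Strong duality: c^T x* = b^T y*. Confirmed.

27


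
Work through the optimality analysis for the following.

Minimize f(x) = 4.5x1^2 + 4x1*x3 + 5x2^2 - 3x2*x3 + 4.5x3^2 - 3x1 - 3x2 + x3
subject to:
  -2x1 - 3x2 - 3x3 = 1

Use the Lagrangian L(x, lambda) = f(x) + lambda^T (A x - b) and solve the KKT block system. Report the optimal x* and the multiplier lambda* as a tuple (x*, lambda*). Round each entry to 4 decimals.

Form the Lagrangian:
  L(x, lambda) = (1/2) x^T Q x + c^T x + lambda^T (A x - b)
Stationarity (grad_x L = 0): Q x + c + A^T lambda = 0.
Primal feasibility: A x = b.

This gives the KKT block system:
  [ Q   A^T ] [ x     ]   [-c ]
  [ A    0  ] [ lambda ] = [ b ]

Solving the linear system:
  x*      = (0.4269, -0.0683, -0.5497)
  lambda* = (-0.6781)
  f(x*)   = -0.4738

x* = (0.4269, -0.0683, -0.5497), lambda* = (-0.6781)


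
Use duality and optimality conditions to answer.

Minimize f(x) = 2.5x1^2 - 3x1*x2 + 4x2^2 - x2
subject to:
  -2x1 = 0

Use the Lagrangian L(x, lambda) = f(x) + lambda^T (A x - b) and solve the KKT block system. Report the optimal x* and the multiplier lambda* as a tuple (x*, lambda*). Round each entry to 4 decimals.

Form the Lagrangian:
  L(x, lambda) = (1/2) x^T Q x + c^T x + lambda^T (A x - b)
Stationarity (grad_x L = 0): Q x + c + A^T lambda = 0.
Primal feasibility: A x = b.

This gives the KKT block system:
  [ Q   A^T ] [ x     ]   [-c ]
  [ A    0  ] [ lambda ] = [ b ]

Solving the linear system:
  x*      = (0, 0.125)
  lambda* = (-0.1875)
  f(x*)   = -0.0625

x* = (0, 0.125), lambda* = (-0.1875)


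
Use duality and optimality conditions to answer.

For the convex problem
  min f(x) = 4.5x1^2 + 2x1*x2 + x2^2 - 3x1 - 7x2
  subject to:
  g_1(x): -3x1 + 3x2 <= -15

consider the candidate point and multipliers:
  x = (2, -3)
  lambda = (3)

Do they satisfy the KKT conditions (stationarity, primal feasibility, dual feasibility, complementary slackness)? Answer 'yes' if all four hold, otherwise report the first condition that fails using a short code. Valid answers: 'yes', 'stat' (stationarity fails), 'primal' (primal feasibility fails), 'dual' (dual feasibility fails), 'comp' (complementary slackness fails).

Gradient of f: grad f(x) = Q x + c = (9, -9)
Constraint values g_i(x) = a_i^T x - b_i:
  g_1((2, -3)) = 0
Stationarity residual: grad f(x) + sum_i lambda_i a_i = (0, 0)
  -> stationarity OK
Primal feasibility (all g_i <= 0): OK
Dual feasibility (all lambda_i >= 0): OK
Complementary slackness (lambda_i * g_i(x) = 0 for all i): OK

Verdict: yes, KKT holds.

yes


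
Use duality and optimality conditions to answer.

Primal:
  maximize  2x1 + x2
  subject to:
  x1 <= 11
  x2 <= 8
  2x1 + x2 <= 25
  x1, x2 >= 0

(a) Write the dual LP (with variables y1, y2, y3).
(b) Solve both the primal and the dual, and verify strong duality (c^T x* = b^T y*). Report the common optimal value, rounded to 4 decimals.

The standard primal-dual pair for 'max c^T x s.t. A x <= b, x >= 0' is:
  Dual:  min b^T y  s.t.  A^T y >= c,  y >= 0.

So the dual LP is:
  minimize  11y1 + 8y2 + 25y3
  subject to:
    y1 + 2y3 >= 2
    y2 + y3 >= 1
    y1, y2, y3 >= 0

Solving the primal: x* = (8.5, 8).
  primal value c^T x* = 25.
Solving the dual: y* = (0, 0, 1).
  dual value b^T y* = 25.
Strong duality: c^T x* = b^T y*. Confirmed.

25


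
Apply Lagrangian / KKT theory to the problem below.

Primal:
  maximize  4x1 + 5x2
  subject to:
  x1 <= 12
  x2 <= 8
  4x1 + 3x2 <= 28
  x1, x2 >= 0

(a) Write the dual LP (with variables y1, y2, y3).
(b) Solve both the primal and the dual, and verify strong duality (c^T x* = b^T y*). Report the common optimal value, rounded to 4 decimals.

The standard primal-dual pair for 'max c^T x s.t. A x <= b, x >= 0' is:
  Dual:  min b^T y  s.t.  A^T y >= c,  y >= 0.

So the dual LP is:
  minimize  12y1 + 8y2 + 28y3
  subject to:
    y1 + 4y3 >= 4
    y2 + 3y3 >= 5
    y1, y2, y3 >= 0

Solving the primal: x* = (1, 8).
  primal value c^T x* = 44.
Solving the dual: y* = (0, 2, 1).
  dual value b^T y* = 44.
Strong duality: c^T x* = b^T y*. Confirmed.

44


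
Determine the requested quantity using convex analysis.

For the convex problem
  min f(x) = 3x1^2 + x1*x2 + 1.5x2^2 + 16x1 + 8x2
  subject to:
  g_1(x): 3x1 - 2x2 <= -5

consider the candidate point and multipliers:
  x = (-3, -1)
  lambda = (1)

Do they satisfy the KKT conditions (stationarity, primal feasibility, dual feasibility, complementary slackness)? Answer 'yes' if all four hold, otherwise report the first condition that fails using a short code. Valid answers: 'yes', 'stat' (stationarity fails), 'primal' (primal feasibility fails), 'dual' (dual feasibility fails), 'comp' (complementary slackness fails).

Gradient of f: grad f(x) = Q x + c = (-3, 2)
Constraint values g_i(x) = a_i^T x - b_i:
  g_1((-3, -1)) = -2
Stationarity residual: grad f(x) + sum_i lambda_i a_i = (0, 0)
  -> stationarity OK
Primal feasibility (all g_i <= 0): OK
Dual feasibility (all lambda_i >= 0): OK
Complementary slackness (lambda_i * g_i(x) = 0 for all i): FAILS

Verdict: the first failing condition is complementary_slackness -> comp.

comp


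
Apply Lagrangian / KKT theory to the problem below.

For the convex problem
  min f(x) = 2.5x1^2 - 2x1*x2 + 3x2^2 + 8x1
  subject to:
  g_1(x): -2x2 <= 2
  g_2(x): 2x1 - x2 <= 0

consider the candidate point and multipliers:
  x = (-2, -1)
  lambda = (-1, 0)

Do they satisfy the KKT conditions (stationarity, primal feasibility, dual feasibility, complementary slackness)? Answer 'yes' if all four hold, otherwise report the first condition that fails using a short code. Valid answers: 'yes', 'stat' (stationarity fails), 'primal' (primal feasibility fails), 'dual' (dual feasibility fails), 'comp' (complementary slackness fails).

Gradient of f: grad f(x) = Q x + c = (0, -2)
Constraint values g_i(x) = a_i^T x - b_i:
  g_1((-2, -1)) = 0
  g_2((-2, -1)) = -3
Stationarity residual: grad f(x) + sum_i lambda_i a_i = (0, 0)
  -> stationarity OK
Primal feasibility (all g_i <= 0): OK
Dual feasibility (all lambda_i >= 0): FAILS
Complementary slackness (lambda_i * g_i(x) = 0 for all i): OK

Verdict: the first failing condition is dual_feasibility -> dual.

dual


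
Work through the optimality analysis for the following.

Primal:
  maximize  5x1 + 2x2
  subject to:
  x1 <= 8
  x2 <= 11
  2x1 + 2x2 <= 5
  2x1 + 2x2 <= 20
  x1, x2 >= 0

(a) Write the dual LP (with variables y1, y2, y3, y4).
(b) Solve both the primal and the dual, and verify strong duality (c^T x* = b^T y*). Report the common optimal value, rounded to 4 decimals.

The standard primal-dual pair for 'max c^T x s.t. A x <= b, x >= 0' is:
  Dual:  min b^T y  s.t.  A^T y >= c,  y >= 0.

So the dual LP is:
  minimize  8y1 + 11y2 + 5y3 + 20y4
  subject to:
    y1 + 2y3 + 2y4 >= 5
    y2 + 2y3 + 2y4 >= 2
    y1, y2, y3, y4 >= 0

Solving the primal: x* = (2.5, 0).
  primal value c^T x* = 12.5.
Solving the dual: y* = (0, 0, 2.5, 0).
  dual value b^T y* = 12.5.
Strong duality: c^T x* = b^T y*. Confirmed.

12.5


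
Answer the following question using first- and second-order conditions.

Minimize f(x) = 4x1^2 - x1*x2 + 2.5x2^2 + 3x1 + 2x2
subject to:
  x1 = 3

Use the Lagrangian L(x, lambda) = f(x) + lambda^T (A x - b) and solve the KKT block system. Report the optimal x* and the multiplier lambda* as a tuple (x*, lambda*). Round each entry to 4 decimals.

Form the Lagrangian:
  L(x, lambda) = (1/2) x^T Q x + c^T x + lambda^T (A x - b)
Stationarity (grad_x L = 0): Q x + c + A^T lambda = 0.
Primal feasibility: A x = b.

This gives the KKT block system:
  [ Q   A^T ] [ x     ]   [-c ]
  [ A    0  ] [ lambda ] = [ b ]

Solving the linear system:
  x*      = (3, 0.2)
  lambda* = (-26.8)
  f(x*)   = 44.9

x* = (3, 0.2), lambda* = (-26.8)


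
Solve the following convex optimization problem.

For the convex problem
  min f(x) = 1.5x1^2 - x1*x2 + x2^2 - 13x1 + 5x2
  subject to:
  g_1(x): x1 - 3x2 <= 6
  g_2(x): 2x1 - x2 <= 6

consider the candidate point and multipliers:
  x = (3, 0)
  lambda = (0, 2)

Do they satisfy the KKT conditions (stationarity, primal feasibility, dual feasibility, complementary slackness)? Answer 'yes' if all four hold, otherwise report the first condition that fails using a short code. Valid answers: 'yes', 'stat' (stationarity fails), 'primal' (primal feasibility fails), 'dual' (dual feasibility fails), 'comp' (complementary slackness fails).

Gradient of f: grad f(x) = Q x + c = (-4, 2)
Constraint values g_i(x) = a_i^T x - b_i:
  g_1((3, 0)) = -3
  g_2((3, 0)) = 0
Stationarity residual: grad f(x) + sum_i lambda_i a_i = (0, 0)
  -> stationarity OK
Primal feasibility (all g_i <= 0): OK
Dual feasibility (all lambda_i >= 0): OK
Complementary slackness (lambda_i * g_i(x) = 0 for all i): OK

Verdict: yes, KKT holds.

yes


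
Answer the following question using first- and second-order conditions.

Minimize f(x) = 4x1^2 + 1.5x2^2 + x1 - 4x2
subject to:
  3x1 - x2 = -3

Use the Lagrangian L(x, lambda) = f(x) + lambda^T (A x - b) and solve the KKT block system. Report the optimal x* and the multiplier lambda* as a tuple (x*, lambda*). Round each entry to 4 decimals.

Form the Lagrangian:
  L(x, lambda) = (1/2) x^T Q x + c^T x + lambda^T (A x - b)
Stationarity (grad_x L = 0): Q x + c + A^T lambda = 0.
Primal feasibility: A x = b.

This gives the KKT block system:
  [ Q   A^T ] [ x     ]   [-c ]
  [ A    0  ] [ lambda ] = [ b ]

Solving the linear system:
  x*      = (-0.4571, 1.6286)
  lambda* = (0.8857)
  f(x*)   = -2.1571

x* = (-0.4571, 1.6286), lambda* = (0.8857)


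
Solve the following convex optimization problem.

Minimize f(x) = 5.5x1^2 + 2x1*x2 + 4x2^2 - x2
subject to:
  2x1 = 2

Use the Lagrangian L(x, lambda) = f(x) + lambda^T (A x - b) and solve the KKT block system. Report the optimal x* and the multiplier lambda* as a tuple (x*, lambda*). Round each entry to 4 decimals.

Form the Lagrangian:
  L(x, lambda) = (1/2) x^T Q x + c^T x + lambda^T (A x - b)
Stationarity (grad_x L = 0): Q x + c + A^T lambda = 0.
Primal feasibility: A x = b.

This gives the KKT block system:
  [ Q   A^T ] [ x     ]   [-c ]
  [ A    0  ] [ lambda ] = [ b ]

Solving the linear system:
  x*      = (1, -0.125)
  lambda* = (-5.375)
  f(x*)   = 5.4375

x* = (1, -0.125), lambda* = (-5.375)


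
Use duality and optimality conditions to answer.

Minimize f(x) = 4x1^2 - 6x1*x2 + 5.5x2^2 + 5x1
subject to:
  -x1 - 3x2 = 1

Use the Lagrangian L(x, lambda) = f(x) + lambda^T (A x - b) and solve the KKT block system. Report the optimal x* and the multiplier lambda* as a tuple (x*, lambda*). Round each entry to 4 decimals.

Form the Lagrangian:
  L(x, lambda) = (1/2) x^T Q x + c^T x + lambda^T (A x - b)
Stationarity (grad_x L = 0): Q x + c + A^T lambda = 0.
Primal feasibility: A x = b.

This gives the KKT block system:
  [ Q   A^T ] [ x     ]   [-c ]
  [ A    0  ] [ lambda ] = [ b ]

Solving the linear system:
  x*      = (-0.6218, -0.1261)
  lambda* = (0.7815)
  f(x*)   = -1.9454

x* = (-0.6218, -0.1261), lambda* = (0.7815)


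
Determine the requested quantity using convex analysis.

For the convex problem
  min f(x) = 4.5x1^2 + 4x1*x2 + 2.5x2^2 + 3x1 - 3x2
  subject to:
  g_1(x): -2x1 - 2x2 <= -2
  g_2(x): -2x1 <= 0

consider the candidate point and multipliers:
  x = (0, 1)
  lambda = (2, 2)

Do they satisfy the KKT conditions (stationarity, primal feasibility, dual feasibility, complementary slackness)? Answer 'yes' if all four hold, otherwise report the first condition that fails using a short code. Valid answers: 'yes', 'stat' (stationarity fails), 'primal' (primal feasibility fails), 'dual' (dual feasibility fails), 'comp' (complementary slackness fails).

Gradient of f: grad f(x) = Q x + c = (7, 2)
Constraint values g_i(x) = a_i^T x - b_i:
  g_1((0, 1)) = 0
  g_2((0, 1)) = 0
Stationarity residual: grad f(x) + sum_i lambda_i a_i = (-1, -2)
  -> stationarity FAILS
Primal feasibility (all g_i <= 0): OK
Dual feasibility (all lambda_i >= 0): OK
Complementary slackness (lambda_i * g_i(x) = 0 for all i): OK

Verdict: the first failing condition is stationarity -> stat.

stat


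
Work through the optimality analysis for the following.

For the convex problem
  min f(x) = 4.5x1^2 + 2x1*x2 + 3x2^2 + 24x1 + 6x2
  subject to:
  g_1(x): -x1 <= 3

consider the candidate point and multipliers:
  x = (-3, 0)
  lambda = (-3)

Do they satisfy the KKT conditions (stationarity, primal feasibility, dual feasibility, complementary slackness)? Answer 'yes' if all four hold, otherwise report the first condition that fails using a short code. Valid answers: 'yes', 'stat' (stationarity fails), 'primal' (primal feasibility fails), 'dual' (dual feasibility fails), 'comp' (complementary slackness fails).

Gradient of f: grad f(x) = Q x + c = (-3, 0)
Constraint values g_i(x) = a_i^T x - b_i:
  g_1((-3, 0)) = 0
Stationarity residual: grad f(x) + sum_i lambda_i a_i = (0, 0)
  -> stationarity OK
Primal feasibility (all g_i <= 0): OK
Dual feasibility (all lambda_i >= 0): FAILS
Complementary slackness (lambda_i * g_i(x) = 0 for all i): OK

Verdict: the first failing condition is dual_feasibility -> dual.

dual


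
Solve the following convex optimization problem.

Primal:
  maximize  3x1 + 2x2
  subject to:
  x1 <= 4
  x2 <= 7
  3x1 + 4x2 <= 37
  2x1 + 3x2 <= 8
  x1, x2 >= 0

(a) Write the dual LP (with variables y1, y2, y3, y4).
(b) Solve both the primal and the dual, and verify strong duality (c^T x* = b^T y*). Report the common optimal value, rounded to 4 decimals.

The standard primal-dual pair for 'max c^T x s.t. A x <= b, x >= 0' is:
  Dual:  min b^T y  s.t.  A^T y >= c,  y >= 0.

So the dual LP is:
  minimize  4y1 + 7y2 + 37y3 + 8y4
  subject to:
    y1 + 3y3 + 2y4 >= 3
    y2 + 4y3 + 3y4 >= 2
    y1, y2, y3, y4 >= 0

Solving the primal: x* = (4, 0).
  primal value c^T x* = 12.
Solving the dual: y* = (1.6667, 0, 0, 0.6667).
  dual value b^T y* = 12.
Strong duality: c^T x* = b^T y*. Confirmed.

12


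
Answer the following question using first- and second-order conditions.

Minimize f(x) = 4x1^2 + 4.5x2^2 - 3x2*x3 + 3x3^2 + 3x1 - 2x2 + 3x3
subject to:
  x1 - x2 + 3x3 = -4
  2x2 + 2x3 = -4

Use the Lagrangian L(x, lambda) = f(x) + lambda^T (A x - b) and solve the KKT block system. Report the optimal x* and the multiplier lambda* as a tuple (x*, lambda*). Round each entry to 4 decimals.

Form the Lagrangian:
  L(x, lambda) = (1/2) x^T Q x + c^T x + lambda^T (A x - b)
Stationarity (grad_x L = 0): Q x + c + A^T lambda = 0.
Primal feasibility: A x = b.

This gives the KKT block system:
  [ Q   A^T ] [ x     ]   [-c ]
  [ A    0  ] [ lambda ] = [ b ]

Solving the linear system:
  x*      = (-0.3893, -0.5973, -1.4027)
  lambda* = (0.1141, 1.6409)
  f(x*)   = 1.4195

x* = (-0.3893, -0.5973, -1.4027), lambda* = (0.1141, 1.6409)


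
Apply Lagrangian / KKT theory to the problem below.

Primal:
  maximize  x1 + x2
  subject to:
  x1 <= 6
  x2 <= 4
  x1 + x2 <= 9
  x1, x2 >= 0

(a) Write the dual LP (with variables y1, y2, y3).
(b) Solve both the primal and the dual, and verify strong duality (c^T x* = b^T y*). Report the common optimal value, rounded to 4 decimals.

The standard primal-dual pair for 'max c^T x s.t. A x <= b, x >= 0' is:
  Dual:  min b^T y  s.t.  A^T y >= c,  y >= 0.

So the dual LP is:
  minimize  6y1 + 4y2 + 9y3
  subject to:
    y1 + y3 >= 1
    y2 + y3 >= 1
    y1, y2, y3 >= 0

Solving the primal: x* = (5, 4).
  primal value c^T x* = 9.
Solving the dual: y* = (0, 0, 1).
  dual value b^T y* = 9.
Strong duality: c^T x* = b^T y*. Confirmed.

9


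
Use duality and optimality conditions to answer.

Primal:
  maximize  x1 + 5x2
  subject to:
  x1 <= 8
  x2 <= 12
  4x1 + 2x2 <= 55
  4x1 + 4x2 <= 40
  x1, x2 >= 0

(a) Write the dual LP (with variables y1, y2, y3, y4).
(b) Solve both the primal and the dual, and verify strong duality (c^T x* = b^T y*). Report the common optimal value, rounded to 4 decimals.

The standard primal-dual pair for 'max c^T x s.t. A x <= b, x >= 0' is:
  Dual:  min b^T y  s.t.  A^T y >= c,  y >= 0.

So the dual LP is:
  minimize  8y1 + 12y2 + 55y3 + 40y4
  subject to:
    y1 + 4y3 + 4y4 >= 1
    y2 + 2y3 + 4y4 >= 5
    y1, y2, y3, y4 >= 0

Solving the primal: x* = (0, 10).
  primal value c^T x* = 50.
Solving the dual: y* = (0, 0, 0, 1.25).
  dual value b^T y* = 50.
Strong duality: c^T x* = b^T y*. Confirmed.

50


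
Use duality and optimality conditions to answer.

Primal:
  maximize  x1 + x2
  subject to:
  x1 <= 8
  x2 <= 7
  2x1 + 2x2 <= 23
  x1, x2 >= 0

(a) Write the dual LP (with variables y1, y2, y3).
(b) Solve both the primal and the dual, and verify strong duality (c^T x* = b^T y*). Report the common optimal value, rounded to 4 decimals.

The standard primal-dual pair for 'max c^T x s.t. A x <= b, x >= 0' is:
  Dual:  min b^T y  s.t.  A^T y >= c,  y >= 0.

So the dual LP is:
  minimize  8y1 + 7y2 + 23y3
  subject to:
    y1 + 2y3 >= 1
    y2 + 2y3 >= 1
    y1, y2, y3 >= 0

Solving the primal: x* = (4.5, 7).
  primal value c^T x* = 11.5.
Solving the dual: y* = (0, 0, 0.5).
  dual value b^T y* = 11.5.
Strong duality: c^T x* = b^T y*. Confirmed.

11.5


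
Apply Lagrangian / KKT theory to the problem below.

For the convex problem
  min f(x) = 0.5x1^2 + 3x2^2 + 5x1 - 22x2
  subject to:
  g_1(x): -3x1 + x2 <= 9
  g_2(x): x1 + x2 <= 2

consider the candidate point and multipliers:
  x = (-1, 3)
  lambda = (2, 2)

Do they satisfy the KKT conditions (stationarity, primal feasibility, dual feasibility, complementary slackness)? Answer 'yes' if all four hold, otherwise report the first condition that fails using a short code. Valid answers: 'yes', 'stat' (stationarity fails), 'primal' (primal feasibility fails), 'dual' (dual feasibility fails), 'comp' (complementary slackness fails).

Gradient of f: grad f(x) = Q x + c = (4, -4)
Constraint values g_i(x) = a_i^T x - b_i:
  g_1((-1, 3)) = -3
  g_2((-1, 3)) = 0
Stationarity residual: grad f(x) + sum_i lambda_i a_i = (0, 0)
  -> stationarity OK
Primal feasibility (all g_i <= 0): OK
Dual feasibility (all lambda_i >= 0): OK
Complementary slackness (lambda_i * g_i(x) = 0 for all i): FAILS

Verdict: the first failing condition is complementary_slackness -> comp.

comp


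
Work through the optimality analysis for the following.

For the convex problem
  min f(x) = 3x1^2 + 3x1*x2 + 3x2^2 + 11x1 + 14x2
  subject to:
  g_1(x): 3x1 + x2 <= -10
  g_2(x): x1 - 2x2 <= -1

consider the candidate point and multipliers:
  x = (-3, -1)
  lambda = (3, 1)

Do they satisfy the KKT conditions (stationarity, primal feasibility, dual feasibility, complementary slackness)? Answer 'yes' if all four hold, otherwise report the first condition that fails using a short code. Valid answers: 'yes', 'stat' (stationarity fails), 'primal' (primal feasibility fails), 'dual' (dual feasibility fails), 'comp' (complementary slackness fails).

Gradient of f: grad f(x) = Q x + c = (-10, -1)
Constraint values g_i(x) = a_i^T x - b_i:
  g_1((-3, -1)) = 0
  g_2((-3, -1)) = 0
Stationarity residual: grad f(x) + sum_i lambda_i a_i = (0, 0)
  -> stationarity OK
Primal feasibility (all g_i <= 0): OK
Dual feasibility (all lambda_i >= 0): OK
Complementary slackness (lambda_i * g_i(x) = 0 for all i): OK

Verdict: yes, KKT holds.

yes


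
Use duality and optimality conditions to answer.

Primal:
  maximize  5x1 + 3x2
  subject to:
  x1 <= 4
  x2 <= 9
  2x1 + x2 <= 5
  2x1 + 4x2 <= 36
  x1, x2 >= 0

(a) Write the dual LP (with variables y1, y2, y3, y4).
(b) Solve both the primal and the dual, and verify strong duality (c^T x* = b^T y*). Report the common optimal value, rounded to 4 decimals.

The standard primal-dual pair for 'max c^T x s.t. A x <= b, x >= 0' is:
  Dual:  min b^T y  s.t.  A^T y >= c,  y >= 0.

So the dual LP is:
  minimize  4y1 + 9y2 + 5y3 + 36y4
  subject to:
    y1 + 2y3 + 2y4 >= 5
    y2 + y3 + 4y4 >= 3
    y1, y2, y3, y4 >= 0

Solving the primal: x* = (0, 5).
  primal value c^T x* = 15.
Solving the dual: y* = (0, 0, 3, 0).
  dual value b^T y* = 15.
Strong duality: c^T x* = b^T y*. Confirmed.

15


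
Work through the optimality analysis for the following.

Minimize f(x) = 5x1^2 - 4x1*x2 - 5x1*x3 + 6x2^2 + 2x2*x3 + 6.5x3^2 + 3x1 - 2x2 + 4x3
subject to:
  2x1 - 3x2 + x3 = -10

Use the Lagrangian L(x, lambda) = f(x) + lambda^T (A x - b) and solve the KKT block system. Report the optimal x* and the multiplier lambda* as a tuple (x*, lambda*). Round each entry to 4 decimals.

Form the Lagrangian:
  L(x, lambda) = (1/2) x^T Q x + c^T x + lambda^T (A x - b)
Stationarity (grad_x L = 0): Q x + c + A^T lambda = 0.
Primal feasibility: A x = b.

This gives the KKT block system:
  [ Q   A^T ] [ x     ]   [-c ]
  [ A    0  ] [ lambda ] = [ b ]

Solving the linear system:
  x*      = (-1.914, 1.4658, -1.7744)
  lambda* = (6.5658)
  f(x*)   = 24.9431

x* = (-1.914, 1.4658, -1.7744), lambda* = (6.5658)


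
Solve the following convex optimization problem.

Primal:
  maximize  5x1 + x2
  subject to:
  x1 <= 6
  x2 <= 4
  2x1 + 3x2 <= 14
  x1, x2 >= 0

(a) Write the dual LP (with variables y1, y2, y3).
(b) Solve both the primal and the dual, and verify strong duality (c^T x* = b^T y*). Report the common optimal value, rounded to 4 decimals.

The standard primal-dual pair for 'max c^T x s.t. A x <= b, x >= 0' is:
  Dual:  min b^T y  s.t.  A^T y >= c,  y >= 0.

So the dual LP is:
  minimize  6y1 + 4y2 + 14y3
  subject to:
    y1 + 2y3 >= 5
    y2 + 3y3 >= 1
    y1, y2, y3 >= 0

Solving the primal: x* = (6, 0.6667).
  primal value c^T x* = 30.6667.
Solving the dual: y* = (4.3333, 0, 0.3333).
  dual value b^T y* = 30.6667.
Strong duality: c^T x* = b^T y*. Confirmed.

30.6667


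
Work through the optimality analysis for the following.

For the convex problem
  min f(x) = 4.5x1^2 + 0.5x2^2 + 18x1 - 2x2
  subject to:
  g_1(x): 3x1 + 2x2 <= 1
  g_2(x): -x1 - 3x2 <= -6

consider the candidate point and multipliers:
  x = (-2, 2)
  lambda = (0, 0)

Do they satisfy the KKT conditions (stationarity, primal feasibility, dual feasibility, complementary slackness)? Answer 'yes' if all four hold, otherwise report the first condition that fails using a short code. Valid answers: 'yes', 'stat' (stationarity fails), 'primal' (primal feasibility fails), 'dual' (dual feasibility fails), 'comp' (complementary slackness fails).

Gradient of f: grad f(x) = Q x + c = (0, 0)
Constraint values g_i(x) = a_i^T x - b_i:
  g_1((-2, 2)) = -3
  g_2((-2, 2)) = 2
Stationarity residual: grad f(x) + sum_i lambda_i a_i = (0, 0)
  -> stationarity OK
Primal feasibility (all g_i <= 0): FAILS
Dual feasibility (all lambda_i >= 0): OK
Complementary slackness (lambda_i * g_i(x) = 0 for all i): OK

Verdict: the first failing condition is primal_feasibility -> primal.

primal


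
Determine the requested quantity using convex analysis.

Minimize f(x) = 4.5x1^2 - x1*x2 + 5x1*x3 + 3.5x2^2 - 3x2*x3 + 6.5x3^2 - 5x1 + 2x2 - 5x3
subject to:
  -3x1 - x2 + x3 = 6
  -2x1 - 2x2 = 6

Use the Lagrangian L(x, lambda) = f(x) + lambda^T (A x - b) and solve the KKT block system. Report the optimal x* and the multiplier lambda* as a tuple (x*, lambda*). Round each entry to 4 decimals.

Form the Lagrangian:
  L(x, lambda) = (1/2) x^T Q x + c^T x + lambda^T (A x - b)
Stationarity (grad_x L = 0): Q x + c + A^T lambda = 0.
Primal feasibility: A x = b.

This gives the KKT block system:
  [ Q   A^T ] [ x     ]   [-c ]
  [ A    0  ] [ lambda ] = [ b ]

Solving the linear system:
  x*      = (-1.2451, -1.7549, 0.5098)
  lambda* = (-0.6667, -4.951)
  f(x*)   = 16.9363

x* = (-1.2451, -1.7549, 0.5098), lambda* = (-0.6667, -4.951)


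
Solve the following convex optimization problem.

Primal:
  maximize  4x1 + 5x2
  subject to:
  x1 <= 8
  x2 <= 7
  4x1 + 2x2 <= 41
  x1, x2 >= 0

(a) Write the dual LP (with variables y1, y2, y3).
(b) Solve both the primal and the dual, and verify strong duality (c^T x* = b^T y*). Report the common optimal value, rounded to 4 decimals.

The standard primal-dual pair for 'max c^T x s.t. A x <= b, x >= 0' is:
  Dual:  min b^T y  s.t.  A^T y >= c,  y >= 0.

So the dual LP is:
  minimize  8y1 + 7y2 + 41y3
  subject to:
    y1 + 4y3 >= 4
    y2 + 2y3 >= 5
    y1, y2, y3 >= 0

Solving the primal: x* = (6.75, 7).
  primal value c^T x* = 62.
Solving the dual: y* = (0, 3, 1).
  dual value b^T y* = 62.
Strong duality: c^T x* = b^T y*. Confirmed.

62


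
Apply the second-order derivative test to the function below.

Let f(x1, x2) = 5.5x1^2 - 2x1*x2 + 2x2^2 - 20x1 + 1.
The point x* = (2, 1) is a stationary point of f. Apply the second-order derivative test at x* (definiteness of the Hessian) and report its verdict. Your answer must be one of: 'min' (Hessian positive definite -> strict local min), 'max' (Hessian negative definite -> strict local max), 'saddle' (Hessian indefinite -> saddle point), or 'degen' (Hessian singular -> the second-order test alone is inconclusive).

Compute the Hessian H = grad^2 f:
  H = [[11, -2], [-2, 4]]
Verify stationarity: grad f(x*) = H x* + g = (0, 0).
Eigenvalues of H: 3.4689, 11.5311.
Both eigenvalues > 0, so H is positive definite -> x* is a strict local min.

min


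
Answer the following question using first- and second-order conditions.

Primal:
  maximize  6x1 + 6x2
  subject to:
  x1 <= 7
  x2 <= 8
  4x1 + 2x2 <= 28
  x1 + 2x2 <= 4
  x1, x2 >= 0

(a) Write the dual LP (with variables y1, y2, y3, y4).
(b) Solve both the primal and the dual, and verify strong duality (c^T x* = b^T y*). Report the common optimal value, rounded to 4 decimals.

The standard primal-dual pair for 'max c^T x s.t. A x <= b, x >= 0' is:
  Dual:  min b^T y  s.t.  A^T y >= c,  y >= 0.

So the dual LP is:
  minimize  7y1 + 8y2 + 28y3 + 4y4
  subject to:
    y1 + 4y3 + y4 >= 6
    y2 + 2y3 + 2y4 >= 6
    y1, y2, y3, y4 >= 0

Solving the primal: x* = (4, 0).
  primal value c^T x* = 24.
Solving the dual: y* = (0, 0, 0, 6).
  dual value b^T y* = 24.
Strong duality: c^T x* = b^T y*. Confirmed.

24


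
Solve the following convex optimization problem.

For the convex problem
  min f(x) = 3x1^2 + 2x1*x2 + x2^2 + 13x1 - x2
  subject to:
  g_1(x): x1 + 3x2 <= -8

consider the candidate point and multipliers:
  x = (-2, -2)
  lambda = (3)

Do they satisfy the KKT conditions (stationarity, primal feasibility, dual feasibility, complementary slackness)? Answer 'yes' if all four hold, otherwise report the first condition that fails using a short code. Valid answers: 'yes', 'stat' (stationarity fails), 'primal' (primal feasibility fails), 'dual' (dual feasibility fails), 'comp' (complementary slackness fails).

Gradient of f: grad f(x) = Q x + c = (-3, -9)
Constraint values g_i(x) = a_i^T x - b_i:
  g_1((-2, -2)) = 0
Stationarity residual: grad f(x) + sum_i lambda_i a_i = (0, 0)
  -> stationarity OK
Primal feasibility (all g_i <= 0): OK
Dual feasibility (all lambda_i >= 0): OK
Complementary slackness (lambda_i * g_i(x) = 0 for all i): OK

Verdict: yes, KKT holds.

yes


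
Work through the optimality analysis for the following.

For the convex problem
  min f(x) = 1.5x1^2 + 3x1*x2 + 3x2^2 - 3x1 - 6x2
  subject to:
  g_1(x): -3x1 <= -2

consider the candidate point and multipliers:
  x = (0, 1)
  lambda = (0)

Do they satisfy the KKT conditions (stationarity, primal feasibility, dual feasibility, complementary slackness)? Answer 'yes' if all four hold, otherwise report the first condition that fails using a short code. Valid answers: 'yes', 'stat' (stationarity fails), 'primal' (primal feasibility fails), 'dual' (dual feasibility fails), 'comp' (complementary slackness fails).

Gradient of f: grad f(x) = Q x + c = (0, 0)
Constraint values g_i(x) = a_i^T x - b_i:
  g_1((0, 1)) = 2
Stationarity residual: grad f(x) + sum_i lambda_i a_i = (0, 0)
  -> stationarity OK
Primal feasibility (all g_i <= 0): FAILS
Dual feasibility (all lambda_i >= 0): OK
Complementary slackness (lambda_i * g_i(x) = 0 for all i): OK

Verdict: the first failing condition is primal_feasibility -> primal.

primal


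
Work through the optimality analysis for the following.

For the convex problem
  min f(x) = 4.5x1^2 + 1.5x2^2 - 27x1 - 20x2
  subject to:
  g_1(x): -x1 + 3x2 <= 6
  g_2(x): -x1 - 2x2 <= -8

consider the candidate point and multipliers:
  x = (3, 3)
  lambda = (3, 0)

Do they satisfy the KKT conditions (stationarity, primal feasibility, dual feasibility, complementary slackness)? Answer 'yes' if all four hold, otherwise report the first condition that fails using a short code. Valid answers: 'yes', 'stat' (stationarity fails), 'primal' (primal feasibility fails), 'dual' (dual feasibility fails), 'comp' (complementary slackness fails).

Gradient of f: grad f(x) = Q x + c = (0, -11)
Constraint values g_i(x) = a_i^T x - b_i:
  g_1((3, 3)) = 0
  g_2((3, 3)) = -1
Stationarity residual: grad f(x) + sum_i lambda_i a_i = (-3, -2)
  -> stationarity FAILS
Primal feasibility (all g_i <= 0): OK
Dual feasibility (all lambda_i >= 0): OK
Complementary slackness (lambda_i * g_i(x) = 0 for all i): OK

Verdict: the first failing condition is stationarity -> stat.

stat
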